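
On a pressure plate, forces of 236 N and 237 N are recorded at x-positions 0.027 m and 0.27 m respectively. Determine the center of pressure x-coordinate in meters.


COP_x = (F1*x1 + F2*x2) / (F1 + F2)
COP_x = (236*0.027 + 237*0.27) / (236 + 237)
Numerator = 70.3620
Denominator = 473
COP_x = 0.1488


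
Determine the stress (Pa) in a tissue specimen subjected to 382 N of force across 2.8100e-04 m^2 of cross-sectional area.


stress = F / A
stress = 382 / 2.8100e-04
stress = 1.3594e+06


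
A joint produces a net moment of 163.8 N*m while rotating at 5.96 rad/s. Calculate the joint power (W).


P = M * omega
P = 163.8 * 5.96
P = 976.2480


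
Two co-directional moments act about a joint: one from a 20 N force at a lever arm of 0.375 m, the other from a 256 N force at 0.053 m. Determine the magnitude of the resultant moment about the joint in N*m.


M = F1 * d1 + F2 * d2
M = 20 * 0.375 + 256 * 0.053
M = 7.5000 + 13.5680
M = 21.0680


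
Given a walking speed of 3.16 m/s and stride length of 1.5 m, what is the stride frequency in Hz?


f = v / stride_length
f = 3.16 / 1.5
f = 2.1067


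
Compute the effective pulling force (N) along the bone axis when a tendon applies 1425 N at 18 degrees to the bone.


F_eff = F_tendon * cos(theta)
theta = 18 deg = 0.3142 rad
cos(theta) = 0.9511
F_eff = 1425 * 0.9511
F_eff = 1355.2555


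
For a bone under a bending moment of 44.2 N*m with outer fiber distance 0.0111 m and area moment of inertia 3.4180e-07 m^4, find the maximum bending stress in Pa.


sigma = M * c / I
sigma = 44.2 * 0.0111 / 3.4180e-07
M * c = 0.4906
sigma = 1.4354e+06


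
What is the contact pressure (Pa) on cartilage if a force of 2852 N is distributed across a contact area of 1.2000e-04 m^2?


P = F / A
P = 2852 / 1.2000e-04
P = 2.3767e+07


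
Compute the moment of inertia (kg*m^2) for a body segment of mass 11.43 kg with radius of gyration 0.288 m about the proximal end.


I = m * k^2
I = 11.43 * 0.288^2
k^2 = 0.0829
I = 0.9480


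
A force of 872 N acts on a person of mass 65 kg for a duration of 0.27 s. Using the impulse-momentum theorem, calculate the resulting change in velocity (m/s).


J = F * dt = 872 * 0.27 = 235.4400 N*s
delta_v = J / m
delta_v = 235.4400 / 65
delta_v = 3.6222


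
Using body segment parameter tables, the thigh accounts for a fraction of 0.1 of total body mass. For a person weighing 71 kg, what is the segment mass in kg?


m_segment = body_mass * fraction
m_segment = 71 * 0.1
m_segment = 7.1000


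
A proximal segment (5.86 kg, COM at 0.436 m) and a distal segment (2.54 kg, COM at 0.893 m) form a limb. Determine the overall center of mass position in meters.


COM = (m1*x1 + m2*x2) / (m1 + m2)
COM = (5.86*0.436 + 2.54*0.893) / (5.86 + 2.54)
Numerator = 4.8232
Denominator = 8.4000
COM = 0.5742


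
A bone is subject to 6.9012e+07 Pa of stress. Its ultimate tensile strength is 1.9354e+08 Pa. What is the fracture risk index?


FRI = applied / ultimate
FRI = 6.9012e+07 / 1.9354e+08
FRI = 0.3566


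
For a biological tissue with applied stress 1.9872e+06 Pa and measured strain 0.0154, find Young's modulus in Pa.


E = stress / strain
E = 1.9872e+06 / 0.0154
E = 1.2904e+08


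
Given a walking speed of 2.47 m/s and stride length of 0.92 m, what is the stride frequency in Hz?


f = v / stride_length
f = 2.47 / 0.92
f = 2.6848


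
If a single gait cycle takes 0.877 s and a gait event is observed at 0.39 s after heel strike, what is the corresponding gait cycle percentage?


pct = (event_time / cycle_time) * 100
pct = (0.39 / 0.877) * 100
ratio = 0.4447
pct = 44.4698


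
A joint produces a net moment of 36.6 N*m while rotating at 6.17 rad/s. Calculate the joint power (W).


P = M * omega
P = 36.6 * 6.17
P = 225.8220


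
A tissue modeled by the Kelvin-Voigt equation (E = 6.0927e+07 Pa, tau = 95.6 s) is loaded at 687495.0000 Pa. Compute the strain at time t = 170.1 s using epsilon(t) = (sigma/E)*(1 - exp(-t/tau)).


epsilon(t) = (sigma/E) * (1 - exp(-t/tau))
sigma/E = 687495.0000 / 6.0927e+07 = 0.0113
exp(-t/tau) = exp(-170.1 / 95.6) = 0.1688
epsilon = 0.0113 * (1 - 0.1688)
epsilon = 0.0094


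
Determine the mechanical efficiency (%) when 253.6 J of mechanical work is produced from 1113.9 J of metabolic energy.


eta = (W_mech / E_meta) * 100
eta = (253.6 / 1113.9) * 100
ratio = 0.2277
eta = 22.7669


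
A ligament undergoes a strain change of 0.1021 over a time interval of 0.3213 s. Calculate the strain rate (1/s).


strain_rate = delta_strain / delta_t
strain_rate = 0.1021 / 0.3213
strain_rate = 0.3178


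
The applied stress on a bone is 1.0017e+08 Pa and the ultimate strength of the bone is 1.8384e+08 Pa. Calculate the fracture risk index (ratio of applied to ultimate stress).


FRI = applied / ultimate
FRI = 1.0017e+08 / 1.8384e+08
FRI = 0.5449


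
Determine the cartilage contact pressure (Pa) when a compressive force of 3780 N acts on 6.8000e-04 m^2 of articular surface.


P = F / A
P = 3780 / 6.8000e-04
P = 5.5588e+06


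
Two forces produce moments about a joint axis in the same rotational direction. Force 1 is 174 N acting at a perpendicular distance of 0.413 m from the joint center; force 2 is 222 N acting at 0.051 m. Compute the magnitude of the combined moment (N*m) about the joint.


M = F1 * d1 + F2 * d2
M = 174 * 0.413 + 222 * 0.051
M = 71.8620 + 11.3220
M = 83.1840


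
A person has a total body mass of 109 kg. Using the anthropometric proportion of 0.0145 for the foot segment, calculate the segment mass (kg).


m_segment = body_mass * fraction
m_segment = 109 * 0.0145
m_segment = 1.5805


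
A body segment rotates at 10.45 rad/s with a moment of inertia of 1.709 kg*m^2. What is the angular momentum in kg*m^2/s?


L = I * omega
L = 1.709 * 10.45
L = 17.8590


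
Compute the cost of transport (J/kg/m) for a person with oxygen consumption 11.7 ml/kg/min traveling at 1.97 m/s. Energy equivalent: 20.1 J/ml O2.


Power per kg = VO2 * 20.1 / 60
Power per kg = 11.7 * 20.1 / 60 = 3.9195 W/kg
Cost = power_per_kg / speed
Cost = 3.9195 / 1.97
Cost = 1.9896


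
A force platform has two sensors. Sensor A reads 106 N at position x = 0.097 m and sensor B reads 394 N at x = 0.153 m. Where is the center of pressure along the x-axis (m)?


COP_x = (F1*x1 + F2*x2) / (F1 + F2)
COP_x = (106*0.097 + 394*0.153) / (106 + 394)
Numerator = 70.5640
Denominator = 500
COP_x = 0.1411


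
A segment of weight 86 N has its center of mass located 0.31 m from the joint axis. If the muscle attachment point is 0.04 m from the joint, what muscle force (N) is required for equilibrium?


F_muscle = W * d_load / d_muscle
F_muscle = 86 * 0.31 / 0.04
Numerator = 26.6600
F_muscle = 666.5000


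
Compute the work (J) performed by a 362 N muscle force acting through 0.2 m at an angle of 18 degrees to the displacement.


W = F * d * cos(theta)
theta = 18 deg = 0.3142 rad
cos(theta) = 0.9511
W = 362 * 0.2 * 0.9511
W = 68.8565


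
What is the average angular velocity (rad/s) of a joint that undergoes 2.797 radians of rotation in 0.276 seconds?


omega = delta_theta / delta_t
omega = 2.797 / 0.276
omega = 10.1341


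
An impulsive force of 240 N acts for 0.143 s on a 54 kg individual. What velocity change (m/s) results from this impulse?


J = F * dt = 240 * 0.143 = 34.3200 N*s
delta_v = J / m
delta_v = 34.3200 / 54
delta_v = 0.6356


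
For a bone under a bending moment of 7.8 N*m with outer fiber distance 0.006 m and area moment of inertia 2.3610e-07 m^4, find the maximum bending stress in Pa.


sigma = M * c / I
sigma = 7.8 * 0.006 / 2.3610e-07
M * c = 0.0468
sigma = 198221.0928


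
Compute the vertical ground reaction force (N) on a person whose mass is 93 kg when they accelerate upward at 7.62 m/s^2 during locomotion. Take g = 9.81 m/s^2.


GRF = m * (g + a)
GRF = 93 * (9.81 + 7.62)
GRF = 93 * 17.4300
GRF = 1620.9900


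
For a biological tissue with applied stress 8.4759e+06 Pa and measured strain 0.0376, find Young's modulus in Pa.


E = stress / strain
E = 8.4759e+06 / 0.0376
E = 2.2542e+08


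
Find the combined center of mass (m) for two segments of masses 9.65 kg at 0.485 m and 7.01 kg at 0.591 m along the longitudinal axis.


COM = (m1*x1 + m2*x2) / (m1 + m2)
COM = (9.65*0.485 + 7.01*0.591) / (9.65 + 7.01)
Numerator = 8.8232
Denominator = 16.6600
COM = 0.5296


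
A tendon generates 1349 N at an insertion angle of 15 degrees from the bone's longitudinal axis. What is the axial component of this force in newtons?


F_eff = F_tendon * cos(theta)
theta = 15 deg = 0.2618 rad
cos(theta) = 0.9659
F_eff = 1349 * 0.9659
F_eff = 1303.0339


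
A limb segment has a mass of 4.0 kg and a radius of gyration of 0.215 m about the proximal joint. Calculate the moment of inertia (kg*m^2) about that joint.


I = m * k^2
I = 4.0 * 0.215^2
k^2 = 0.0462
I = 0.1849


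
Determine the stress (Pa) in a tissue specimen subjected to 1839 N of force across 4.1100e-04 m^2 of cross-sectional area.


stress = F / A
stress = 1839 / 4.1100e-04
stress = 4.4745e+06


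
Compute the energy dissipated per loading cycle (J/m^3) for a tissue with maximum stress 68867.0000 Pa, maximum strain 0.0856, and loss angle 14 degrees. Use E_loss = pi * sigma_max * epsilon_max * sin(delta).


E_loss = pi * sigma_max * epsilon_max * sin(delta)
delta = 14 deg = 0.2443 rad
sin(delta) = 0.2419
E_loss = pi * 68867.0000 * 0.0856 * 0.2419
E_loss = 4480.3297


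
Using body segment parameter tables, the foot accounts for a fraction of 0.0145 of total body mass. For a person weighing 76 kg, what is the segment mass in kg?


m_segment = body_mass * fraction
m_segment = 76 * 0.0145
m_segment = 1.1020


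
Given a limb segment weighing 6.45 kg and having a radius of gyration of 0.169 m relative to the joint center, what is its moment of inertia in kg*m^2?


I = m * k^2
I = 6.45 * 0.169^2
k^2 = 0.0286
I = 0.1842


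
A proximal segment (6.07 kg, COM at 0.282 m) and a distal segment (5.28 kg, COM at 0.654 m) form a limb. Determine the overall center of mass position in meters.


COM = (m1*x1 + m2*x2) / (m1 + m2)
COM = (6.07*0.282 + 5.28*0.654) / (6.07 + 5.28)
Numerator = 5.1649
Denominator = 11.3500
COM = 0.4551


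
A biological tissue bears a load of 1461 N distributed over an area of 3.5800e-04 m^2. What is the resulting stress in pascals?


stress = F / A
stress = 1461 / 3.5800e-04
stress = 4.0810e+06


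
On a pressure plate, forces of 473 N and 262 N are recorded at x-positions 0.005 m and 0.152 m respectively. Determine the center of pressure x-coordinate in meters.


COP_x = (F1*x1 + F2*x2) / (F1 + F2)
COP_x = (473*0.005 + 262*0.152) / (473 + 262)
Numerator = 42.1890
Denominator = 735
COP_x = 0.0574


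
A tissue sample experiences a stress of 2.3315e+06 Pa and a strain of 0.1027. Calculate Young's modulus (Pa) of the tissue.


E = stress / strain
E = 2.3315e+06 / 0.1027
E = 2.2702e+07


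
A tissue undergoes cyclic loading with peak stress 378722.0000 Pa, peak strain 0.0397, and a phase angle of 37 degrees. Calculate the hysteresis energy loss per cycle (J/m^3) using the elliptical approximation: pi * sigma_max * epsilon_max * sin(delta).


E_loss = pi * sigma_max * epsilon_max * sin(delta)
delta = 37 deg = 0.6458 rad
sin(delta) = 0.6018
E_loss = pi * 378722.0000 * 0.0397 * 0.6018
E_loss = 28426.5359


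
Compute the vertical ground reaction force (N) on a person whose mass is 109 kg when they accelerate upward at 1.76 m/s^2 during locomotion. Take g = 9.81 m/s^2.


GRF = m * (g + a)
GRF = 109 * (9.81 + 1.76)
GRF = 109 * 11.5700
GRF = 1261.1300


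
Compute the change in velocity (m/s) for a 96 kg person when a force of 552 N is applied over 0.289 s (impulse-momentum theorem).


J = F * dt = 552 * 0.289 = 159.5280 N*s
delta_v = J / m
delta_v = 159.5280 / 96
delta_v = 1.6617


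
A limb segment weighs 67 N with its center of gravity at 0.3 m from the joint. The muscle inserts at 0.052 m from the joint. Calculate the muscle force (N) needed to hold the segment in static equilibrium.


F_muscle = W * d_load / d_muscle
F_muscle = 67 * 0.3 / 0.052
Numerator = 20.1000
F_muscle = 386.5385


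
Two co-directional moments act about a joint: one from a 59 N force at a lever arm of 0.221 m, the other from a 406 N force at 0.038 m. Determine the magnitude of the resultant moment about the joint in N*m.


M = F1 * d1 + F2 * d2
M = 59 * 0.221 + 406 * 0.038
M = 13.0390 + 15.4280
M = 28.4670


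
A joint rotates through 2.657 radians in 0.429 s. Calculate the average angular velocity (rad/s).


omega = delta_theta / delta_t
omega = 2.657 / 0.429
omega = 6.1935


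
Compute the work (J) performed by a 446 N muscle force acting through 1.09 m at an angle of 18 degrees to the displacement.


W = F * d * cos(theta)
theta = 18 deg = 0.3142 rad
cos(theta) = 0.9511
W = 446 * 1.09 * 0.9511
W = 462.3466


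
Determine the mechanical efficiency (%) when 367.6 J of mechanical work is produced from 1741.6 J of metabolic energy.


eta = (W_mech / E_meta) * 100
eta = (367.6 / 1741.6) * 100
ratio = 0.2111
eta = 21.1070


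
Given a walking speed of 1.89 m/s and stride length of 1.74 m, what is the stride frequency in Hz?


f = v / stride_length
f = 1.89 / 1.74
f = 1.0862


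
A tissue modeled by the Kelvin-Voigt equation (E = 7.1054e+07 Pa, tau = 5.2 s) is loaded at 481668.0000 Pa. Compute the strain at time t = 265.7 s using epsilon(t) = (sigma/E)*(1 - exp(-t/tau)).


epsilon(t) = (sigma/E) * (1 - exp(-t/tau))
sigma/E = 481668.0000 / 7.1054e+07 = 0.0068
exp(-t/tau) = exp(-265.7 / 5.2) = 6.4450e-23
epsilon = 0.0068 * (1 - 6.4450e-23)
epsilon = 0.0068


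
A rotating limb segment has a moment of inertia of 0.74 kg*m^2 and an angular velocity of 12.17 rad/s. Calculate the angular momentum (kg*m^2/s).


L = I * omega
L = 0.74 * 12.17
L = 9.0058


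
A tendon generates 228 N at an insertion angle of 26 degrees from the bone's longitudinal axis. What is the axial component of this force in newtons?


F_eff = F_tendon * cos(theta)
theta = 26 deg = 0.4538 rad
cos(theta) = 0.8988
F_eff = 228 * 0.8988
F_eff = 204.9250


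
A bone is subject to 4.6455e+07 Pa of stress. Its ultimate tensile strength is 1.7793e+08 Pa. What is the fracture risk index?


FRI = applied / ultimate
FRI = 4.6455e+07 / 1.7793e+08
FRI = 0.2611


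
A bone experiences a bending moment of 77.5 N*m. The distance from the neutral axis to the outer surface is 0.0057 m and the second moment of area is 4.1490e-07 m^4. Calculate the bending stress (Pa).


sigma = M * c / I
sigma = 77.5 * 0.0057 / 4.1490e-07
M * c = 0.4418
sigma = 1.0647e+06


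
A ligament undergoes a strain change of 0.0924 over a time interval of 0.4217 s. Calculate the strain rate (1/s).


strain_rate = delta_strain / delta_t
strain_rate = 0.0924 / 0.4217
strain_rate = 0.2191


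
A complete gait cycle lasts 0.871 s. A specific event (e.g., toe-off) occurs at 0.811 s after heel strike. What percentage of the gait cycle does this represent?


pct = (event_time / cycle_time) * 100
pct = (0.811 / 0.871) * 100
ratio = 0.9311
pct = 93.1114


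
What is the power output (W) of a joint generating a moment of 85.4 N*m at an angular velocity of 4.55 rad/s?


P = M * omega
P = 85.4 * 4.55
P = 388.5700


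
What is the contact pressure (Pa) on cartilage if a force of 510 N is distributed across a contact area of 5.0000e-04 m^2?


P = F / A
P = 510 / 5.0000e-04
P = 1.0200e+06


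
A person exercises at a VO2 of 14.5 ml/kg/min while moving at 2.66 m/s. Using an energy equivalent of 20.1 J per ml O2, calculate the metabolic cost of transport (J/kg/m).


Power per kg = VO2 * 20.1 / 60
Power per kg = 14.5 * 20.1 / 60 = 4.8575 W/kg
Cost = power_per_kg / speed
Cost = 4.8575 / 2.66
Cost = 1.8261


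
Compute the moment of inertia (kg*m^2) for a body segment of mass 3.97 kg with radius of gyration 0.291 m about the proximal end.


I = m * k^2
I = 3.97 * 0.291^2
k^2 = 0.0847
I = 0.3362


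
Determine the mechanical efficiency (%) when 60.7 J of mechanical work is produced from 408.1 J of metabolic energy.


eta = (W_mech / E_meta) * 100
eta = (60.7 / 408.1) * 100
ratio = 0.1487
eta = 14.8738


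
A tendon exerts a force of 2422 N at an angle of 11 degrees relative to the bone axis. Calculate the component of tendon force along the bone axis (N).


F_eff = F_tendon * cos(theta)
theta = 11 deg = 0.1920 rad
cos(theta) = 0.9816
F_eff = 2422 * 0.9816
F_eff = 2377.5010


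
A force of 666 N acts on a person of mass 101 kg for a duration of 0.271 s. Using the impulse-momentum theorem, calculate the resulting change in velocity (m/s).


J = F * dt = 666 * 0.271 = 180.4860 N*s
delta_v = J / m
delta_v = 180.4860 / 101
delta_v = 1.7870


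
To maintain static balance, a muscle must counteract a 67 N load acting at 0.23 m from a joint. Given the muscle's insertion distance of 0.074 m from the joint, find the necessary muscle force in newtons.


F_muscle = W * d_load / d_muscle
F_muscle = 67 * 0.23 / 0.074
Numerator = 15.4100
F_muscle = 208.2432


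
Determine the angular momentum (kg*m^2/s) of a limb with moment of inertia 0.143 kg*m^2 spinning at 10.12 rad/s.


L = I * omega
L = 0.143 * 10.12
L = 1.4472


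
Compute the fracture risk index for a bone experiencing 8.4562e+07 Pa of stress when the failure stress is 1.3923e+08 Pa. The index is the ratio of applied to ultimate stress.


FRI = applied / ultimate
FRI = 8.4562e+07 / 1.3923e+08
FRI = 0.6074


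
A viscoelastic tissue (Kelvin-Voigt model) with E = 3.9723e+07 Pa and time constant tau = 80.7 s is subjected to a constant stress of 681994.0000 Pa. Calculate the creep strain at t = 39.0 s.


epsilon(t) = (sigma/E) * (1 - exp(-t/tau))
sigma/E = 681994.0000 / 3.9723e+07 = 0.0172
exp(-t/tau) = exp(-39.0 / 80.7) = 0.6168
epsilon = 0.0172 * (1 - 0.6168)
epsilon = 0.0066


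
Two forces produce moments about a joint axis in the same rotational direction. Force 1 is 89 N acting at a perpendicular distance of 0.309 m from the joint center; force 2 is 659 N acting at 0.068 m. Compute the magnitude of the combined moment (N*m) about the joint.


M = F1 * d1 + F2 * d2
M = 89 * 0.309 + 659 * 0.068
M = 27.5010 + 44.8120
M = 72.3130


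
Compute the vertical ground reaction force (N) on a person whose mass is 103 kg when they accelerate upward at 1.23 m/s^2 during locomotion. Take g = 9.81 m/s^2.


GRF = m * (g + a)
GRF = 103 * (9.81 + 1.23)
GRF = 103 * 11.0400
GRF = 1137.1200


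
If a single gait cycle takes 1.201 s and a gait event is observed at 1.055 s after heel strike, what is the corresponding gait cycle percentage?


pct = (event_time / cycle_time) * 100
pct = (1.055 / 1.201) * 100
ratio = 0.8784
pct = 87.8435


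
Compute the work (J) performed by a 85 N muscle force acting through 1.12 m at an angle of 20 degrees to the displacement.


W = F * d * cos(theta)
theta = 20 deg = 0.3491 rad
cos(theta) = 0.9397
W = 85 * 1.12 * 0.9397
W = 89.4587


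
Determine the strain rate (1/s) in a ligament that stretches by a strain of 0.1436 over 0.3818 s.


strain_rate = delta_strain / delta_t
strain_rate = 0.1436 / 0.3818
strain_rate = 0.3761


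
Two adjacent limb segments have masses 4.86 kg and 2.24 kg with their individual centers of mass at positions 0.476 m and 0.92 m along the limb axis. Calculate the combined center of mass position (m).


COM = (m1*x1 + m2*x2) / (m1 + m2)
COM = (4.86*0.476 + 2.24*0.92) / (4.86 + 2.24)
Numerator = 4.3742
Denominator = 7.1000
COM = 0.6161


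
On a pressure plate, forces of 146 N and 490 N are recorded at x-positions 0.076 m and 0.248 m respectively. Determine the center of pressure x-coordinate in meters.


COP_x = (F1*x1 + F2*x2) / (F1 + F2)
COP_x = (146*0.076 + 490*0.248) / (146 + 490)
Numerator = 132.6160
Denominator = 636
COP_x = 0.2085


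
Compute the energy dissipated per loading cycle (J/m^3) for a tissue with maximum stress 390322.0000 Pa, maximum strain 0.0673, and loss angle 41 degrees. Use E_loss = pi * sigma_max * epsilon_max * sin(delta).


E_loss = pi * sigma_max * epsilon_max * sin(delta)
delta = 41 deg = 0.7156 rad
sin(delta) = 0.6561
E_loss = pi * 390322.0000 * 0.0673 * 0.6561
E_loss = 54141.5748


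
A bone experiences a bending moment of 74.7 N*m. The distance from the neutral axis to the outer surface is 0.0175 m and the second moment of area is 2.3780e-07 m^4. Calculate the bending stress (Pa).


sigma = M * c / I
sigma = 74.7 * 0.0175 / 2.3780e-07
M * c = 1.3073
sigma = 5.4973e+06


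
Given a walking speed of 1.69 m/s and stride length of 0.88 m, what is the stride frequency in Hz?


f = v / stride_length
f = 1.69 / 0.88
f = 1.9205


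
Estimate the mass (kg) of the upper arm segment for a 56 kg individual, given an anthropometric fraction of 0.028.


m_segment = body_mass * fraction
m_segment = 56 * 0.028
m_segment = 1.5680


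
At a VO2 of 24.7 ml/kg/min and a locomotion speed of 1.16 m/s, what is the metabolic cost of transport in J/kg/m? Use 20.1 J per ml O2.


Power per kg = VO2 * 20.1 / 60
Power per kg = 24.7 * 20.1 / 60 = 8.2745 W/kg
Cost = power_per_kg / speed
Cost = 8.2745 / 1.16
Cost = 7.1332


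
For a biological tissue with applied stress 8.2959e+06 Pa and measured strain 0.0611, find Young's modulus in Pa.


E = stress / strain
E = 8.2959e+06 / 0.0611
E = 1.3578e+08


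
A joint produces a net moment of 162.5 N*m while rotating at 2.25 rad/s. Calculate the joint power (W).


P = M * omega
P = 162.5 * 2.25
P = 365.6250


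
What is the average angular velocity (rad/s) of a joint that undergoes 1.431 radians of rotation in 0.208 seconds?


omega = delta_theta / delta_t
omega = 1.431 / 0.208
omega = 6.8798


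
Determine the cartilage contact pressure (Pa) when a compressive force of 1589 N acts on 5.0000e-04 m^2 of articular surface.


P = F / A
P = 1589 / 5.0000e-04
P = 3.1780e+06


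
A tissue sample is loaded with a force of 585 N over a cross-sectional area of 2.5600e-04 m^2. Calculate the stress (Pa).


stress = F / A
stress = 585 / 2.5600e-04
stress = 2.2852e+06


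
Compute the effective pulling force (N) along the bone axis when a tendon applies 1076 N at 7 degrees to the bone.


F_eff = F_tendon * cos(theta)
theta = 7 deg = 0.1222 rad
cos(theta) = 0.9925
F_eff = 1076 * 0.9925
F_eff = 1067.9797


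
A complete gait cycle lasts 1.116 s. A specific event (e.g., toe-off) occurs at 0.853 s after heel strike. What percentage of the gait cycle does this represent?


pct = (event_time / cycle_time) * 100
pct = (0.853 / 1.116) * 100
ratio = 0.7643
pct = 76.4337


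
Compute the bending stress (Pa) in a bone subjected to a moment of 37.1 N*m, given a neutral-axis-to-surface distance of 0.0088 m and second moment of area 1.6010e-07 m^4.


sigma = M * c / I
sigma = 37.1 * 0.0088 / 1.6010e-07
M * c = 0.3265
sigma = 2.0392e+06


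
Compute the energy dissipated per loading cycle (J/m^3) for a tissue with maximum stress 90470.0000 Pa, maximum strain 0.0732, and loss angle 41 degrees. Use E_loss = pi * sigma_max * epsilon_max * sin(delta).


E_loss = pi * sigma_max * epsilon_max * sin(delta)
delta = 41 deg = 0.7156 rad
sin(delta) = 0.6561
E_loss = pi * 90470.0000 * 0.0732 * 0.6561
E_loss = 13649.2397


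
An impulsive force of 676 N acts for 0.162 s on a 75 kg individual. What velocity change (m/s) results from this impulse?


J = F * dt = 676 * 0.162 = 109.5120 N*s
delta_v = J / m
delta_v = 109.5120 / 75
delta_v = 1.4602


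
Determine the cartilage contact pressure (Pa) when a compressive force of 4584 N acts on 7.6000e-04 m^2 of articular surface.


P = F / A
P = 4584 / 7.6000e-04
P = 6.0316e+06


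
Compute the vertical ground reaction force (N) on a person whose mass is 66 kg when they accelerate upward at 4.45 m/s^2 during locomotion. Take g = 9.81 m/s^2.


GRF = m * (g + a)
GRF = 66 * (9.81 + 4.45)
GRF = 66 * 14.2600
GRF = 941.1600


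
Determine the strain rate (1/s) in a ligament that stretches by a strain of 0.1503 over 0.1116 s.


strain_rate = delta_strain / delta_t
strain_rate = 0.1503 / 0.1116
strain_rate = 1.3468


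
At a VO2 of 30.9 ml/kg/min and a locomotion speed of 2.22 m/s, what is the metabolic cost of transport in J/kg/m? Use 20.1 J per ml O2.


Power per kg = VO2 * 20.1 / 60
Power per kg = 30.9 * 20.1 / 60 = 10.3515 W/kg
Cost = power_per_kg / speed
Cost = 10.3515 / 2.22
Cost = 4.6628


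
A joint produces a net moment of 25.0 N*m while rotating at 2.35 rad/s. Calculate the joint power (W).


P = M * omega
P = 25.0 * 2.35
P = 58.7500


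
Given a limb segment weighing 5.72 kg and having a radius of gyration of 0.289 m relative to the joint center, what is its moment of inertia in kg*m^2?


I = m * k^2
I = 5.72 * 0.289^2
k^2 = 0.0835
I = 0.4777


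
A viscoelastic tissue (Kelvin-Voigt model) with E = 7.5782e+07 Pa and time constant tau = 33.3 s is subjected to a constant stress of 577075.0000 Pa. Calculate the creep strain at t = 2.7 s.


epsilon(t) = (sigma/E) * (1 - exp(-t/tau))
sigma/E = 577075.0000 / 7.5782e+07 = 0.0076
exp(-t/tau) = exp(-2.7 / 33.3) = 0.9221
epsilon = 0.0076 * (1 - 0.9221)
epsilon = 5.9306e-04


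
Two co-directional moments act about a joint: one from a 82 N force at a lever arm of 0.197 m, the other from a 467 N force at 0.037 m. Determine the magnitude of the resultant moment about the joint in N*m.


M = F1 * d1 + F2 * d2
M = 82 * 0.197 + 467 * 0.037
M = 16.1540 + 17.2790
M = 33.4330


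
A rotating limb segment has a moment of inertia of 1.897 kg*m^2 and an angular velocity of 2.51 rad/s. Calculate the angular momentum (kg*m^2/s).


L = I * omega
L = 1.897 * 2.51
L = 4.7615


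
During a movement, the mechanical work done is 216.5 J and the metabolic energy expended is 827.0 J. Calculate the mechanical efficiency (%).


eta = (W_mech / E_meta) * 100
eta = (216.5 / 827.0) * 100
ratio = 0.2618
eta = 26.1790


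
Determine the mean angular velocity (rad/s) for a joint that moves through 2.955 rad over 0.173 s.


omega = delta_theta / delta_t
omega = 2.955 / 0.173
omega = 17.0809


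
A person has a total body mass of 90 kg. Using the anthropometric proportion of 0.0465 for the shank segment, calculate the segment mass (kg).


m_segment = body_mass * fraction
m_segment = 90 * 0.0465
m_segment = 4.1850


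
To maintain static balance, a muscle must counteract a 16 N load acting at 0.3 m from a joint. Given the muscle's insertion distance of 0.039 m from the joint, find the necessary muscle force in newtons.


F_muscle = W * d_load / d_muscle
F_muscle = 16 * 0.3 / 0.039
Numerator = 4.8000
F_muscle = 123.0769


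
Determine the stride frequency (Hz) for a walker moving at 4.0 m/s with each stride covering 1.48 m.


f = v / stride_length
f = 4.0 / 1.48
f = 2.7027


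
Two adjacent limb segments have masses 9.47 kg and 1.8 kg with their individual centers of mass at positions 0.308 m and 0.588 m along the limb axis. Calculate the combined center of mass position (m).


COM = (m1*x1 + m2*x2) / (m1 + m2)
COM = (9.47*0.308 + 1.8*0.588) / (9.47 + 1.8)
Numerator = 3.9752
Denominator = 11.2700
COM = 0.3527


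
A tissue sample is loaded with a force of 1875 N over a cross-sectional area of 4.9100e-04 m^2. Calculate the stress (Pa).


stress = F / A
stress = 1875 / 4.9100e-04
stress = 3.8187e+06


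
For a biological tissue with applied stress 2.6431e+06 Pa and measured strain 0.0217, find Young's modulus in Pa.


E = stress / strain
E = 2.6431e+06 / 0.0217
E = 1.2180e+08


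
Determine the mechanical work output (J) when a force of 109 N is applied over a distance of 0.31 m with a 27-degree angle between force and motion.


W = F * d * cos(theta)
theta = 27 deg = 0.4712 rad
cos(theta) = 0.8910
W = 109 * 0.31 * 0.8910
W = 30.1071


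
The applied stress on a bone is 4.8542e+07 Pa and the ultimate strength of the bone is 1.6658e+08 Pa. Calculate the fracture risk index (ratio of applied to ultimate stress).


FRI = applied / ultimate
FRI = 4.8542e+07 / 1.6658e+08
FRI = 0.2914


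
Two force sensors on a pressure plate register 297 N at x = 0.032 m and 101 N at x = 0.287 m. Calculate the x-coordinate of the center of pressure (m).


COP_x = (F1*x1 + F2*x2) / (F1 + F2)
COP_x = (297*0.032 + 101*0.287) / (297 + 101)
Numerator = 38.4910
Denominator = 398
COP_x = 0.0967


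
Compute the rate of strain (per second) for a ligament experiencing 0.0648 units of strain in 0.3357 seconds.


strain_rate = delta_strain / delta_t
strain_rate = 0.0648 / 0.3357
strain_rate = 0.1930


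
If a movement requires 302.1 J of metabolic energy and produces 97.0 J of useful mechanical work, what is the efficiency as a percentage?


eta = (W_mech / E_meta) * 100
eta = (97.0 / 302.1) * 100
ratio = 0.3211
eta = 32.1086


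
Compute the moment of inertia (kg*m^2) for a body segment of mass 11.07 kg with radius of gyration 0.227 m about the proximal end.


I = m * k^2
I = 11.07 * 0.227^2
k^2 = 0.0515
I = 0.5704


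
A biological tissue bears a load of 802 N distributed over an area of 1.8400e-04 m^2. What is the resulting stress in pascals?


stress = F / A
stress = 802 / 1.8400e-04
stress = 4.3587e+06


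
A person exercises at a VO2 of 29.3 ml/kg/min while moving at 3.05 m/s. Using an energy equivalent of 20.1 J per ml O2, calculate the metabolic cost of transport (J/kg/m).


Power per kg = VO2 * 20.1 / 60
Power per kg = 29.3 * 20.1 / 60 = 9.8155 W/kg
Cost = power_per_kg / speed
Cost = 9.8155 / 3.05
Cost = 3.2182


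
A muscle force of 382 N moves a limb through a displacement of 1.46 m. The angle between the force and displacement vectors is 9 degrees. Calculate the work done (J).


W = F * d * cos(theta)
theta = 9 deg = 0.1571 rad
cos(theta) = 0.9877
W = 382 * 1.46 * 0.9877
W = 550.8535


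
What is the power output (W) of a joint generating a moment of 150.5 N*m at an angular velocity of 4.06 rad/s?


P = M * omega
P = 150.5 * 4.06
P = 611.0300


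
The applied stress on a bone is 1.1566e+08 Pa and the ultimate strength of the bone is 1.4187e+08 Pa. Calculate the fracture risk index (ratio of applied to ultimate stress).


FRI = applied / ultimate
FRI = 1.1566e+08 / 1.4187e+08
FRI = 0.8153


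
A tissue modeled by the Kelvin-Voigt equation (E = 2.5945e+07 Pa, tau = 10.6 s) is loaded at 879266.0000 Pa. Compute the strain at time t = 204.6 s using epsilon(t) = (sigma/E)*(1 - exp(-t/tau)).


epsilon(t) = (sigma/E) * (1 - exp(-t/tau))
sigma/E = 879266.0000 / 2.5945e+07 = 0.0339
exp(-t/tau) = exp(-204.6 / 10.6) = 4.1428e-09
epsilon = 0.0339 * (1 - 4.1428e-09)
epsilon = 0.0339


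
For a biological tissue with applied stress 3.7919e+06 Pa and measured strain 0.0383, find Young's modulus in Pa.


E = stress / strain
E = 3.7919e+06 / 0.0383
E = 9.9005e+07


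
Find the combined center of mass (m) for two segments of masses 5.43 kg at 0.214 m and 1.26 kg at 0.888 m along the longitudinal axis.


COM = (m1*x1 + m2*x2) / (m1 + m2)
COM = (5.43*0.214 + 1.26*0.888) / (5.43 + 1.26)
Numerator = 2.2809
Denominator = 6.6900
COM = 0.3409


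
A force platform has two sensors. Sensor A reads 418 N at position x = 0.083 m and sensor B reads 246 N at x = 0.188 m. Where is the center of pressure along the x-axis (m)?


COP_x = (F1*x1 + F2*x2) / (F1 + F2)
COP_x = (418*0.083 + 246*0.188) / (418 + 246)
Numerator = 80.9420
Denominator = 664
COP_x = 0.1219


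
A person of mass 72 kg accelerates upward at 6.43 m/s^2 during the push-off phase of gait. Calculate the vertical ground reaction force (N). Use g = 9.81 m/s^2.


GRF = m * (g + a)
GRF = 72 * (9.81 + 6.43)
GRF = 72 * 16.2400
GRF = 1169.2800


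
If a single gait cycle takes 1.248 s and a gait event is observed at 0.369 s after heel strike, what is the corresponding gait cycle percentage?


pct = (event_time / cycle_time) * 100
pct = (0.369 / 1.248) * 100
ratio = 0.2957
pct = 29.5673


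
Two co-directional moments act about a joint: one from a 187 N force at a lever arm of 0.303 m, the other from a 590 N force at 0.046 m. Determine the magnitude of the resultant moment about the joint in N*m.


M = F1 * d1 + F2 * d2
M = 187 * 0.303 + 590 * 0.046
M = 56.6610 + 27.1400
M = 83.8010


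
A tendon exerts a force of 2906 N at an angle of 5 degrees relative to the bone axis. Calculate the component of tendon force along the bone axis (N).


F_eff = F_tendon * cos(theta)
theta = 5 deg = 0.0873 rad
cos(theta) = 0.9962
F_eff = 2906 * 0.9962
F_eff = 2894.9418


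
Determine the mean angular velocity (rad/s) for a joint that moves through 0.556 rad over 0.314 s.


omega = delta_theta / delta_t
omega = 0.556 / 0.314
omega = 1.7707


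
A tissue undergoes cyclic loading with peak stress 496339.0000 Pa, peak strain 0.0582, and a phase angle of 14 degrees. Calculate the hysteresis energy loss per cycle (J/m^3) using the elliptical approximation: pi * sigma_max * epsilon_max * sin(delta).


E_loss = pi * sigma_max * epsilon_max * sin(delta)
delta = 14 deg = 0.2443 rad
sin(delta) = 0.2419
E_loss = pi * 496339.0000 * 0.0582 * 0.2419
E_loss = 21954.6458


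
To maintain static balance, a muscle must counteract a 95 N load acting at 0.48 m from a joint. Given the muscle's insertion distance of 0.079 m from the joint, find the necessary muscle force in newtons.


F_muscle = W * d_load / d_muscle
F_muscle = 95 * 0.48 / 0.079
Numerator = 45.6000
F_muscle = 577.2152


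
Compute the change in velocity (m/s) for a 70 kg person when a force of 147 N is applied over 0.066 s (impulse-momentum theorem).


J = F * dt = 147 * 0.066 = 9.7020 N*s
delta_v = J / m
delta_v = 9.7020 / 70
delta_v = 0.1386


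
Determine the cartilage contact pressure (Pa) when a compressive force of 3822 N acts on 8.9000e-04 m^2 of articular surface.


P = F / A
P = 3822 / 8.9000e-04
P = 4.2944e+06


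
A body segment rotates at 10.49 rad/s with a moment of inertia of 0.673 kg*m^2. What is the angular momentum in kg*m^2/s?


L = I * omega
L = 0.673 * 10.49
L = 7.0598


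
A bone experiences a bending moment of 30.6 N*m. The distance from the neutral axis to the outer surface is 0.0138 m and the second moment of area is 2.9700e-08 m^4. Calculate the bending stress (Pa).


sigma = M * c / I
sigma = 30.6 * 0.0138 / 2.9700e-08
M * c = 0.4223
sigma = 1.4218e+07


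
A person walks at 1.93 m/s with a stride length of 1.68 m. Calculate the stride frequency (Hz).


f = v / stride_length
f = 1.93 / 1.68
f = 1.1488


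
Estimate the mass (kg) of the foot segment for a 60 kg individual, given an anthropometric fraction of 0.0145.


m_segment = body_mass * fraction
m_segment = 60 * 0.0145
m_segment = 0.8700


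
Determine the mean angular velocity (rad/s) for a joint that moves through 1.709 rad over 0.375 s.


omega = delta_theta / delta_t
omega = 1.709 / 0.375
omega = 4.5573


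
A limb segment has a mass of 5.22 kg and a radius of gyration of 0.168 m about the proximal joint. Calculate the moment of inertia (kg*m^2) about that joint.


I = m * k^2
I = 5.22 * 0.168^2
k^2 = 0.0282
I = 0.1473


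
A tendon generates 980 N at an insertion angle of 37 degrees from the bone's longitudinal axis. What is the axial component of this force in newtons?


F_eff = F_tendon * cos(theta)
theta = 37 deg = 0.6458 rad
cos(theta) = 0.7986
F_eff = 980 * 0.7986
F_eff = 782.6628


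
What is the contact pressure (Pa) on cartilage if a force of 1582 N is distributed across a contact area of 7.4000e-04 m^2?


P = F / A
P = 1582 / 7.4000e-04
P = 2.1378e+06


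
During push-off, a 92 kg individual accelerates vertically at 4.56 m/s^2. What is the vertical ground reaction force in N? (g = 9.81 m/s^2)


GRF = m * (g + a)
GRF = 92 * (9.81 + 4.56)
GRF = 92 * 14.3700
GRF = 1322.0400


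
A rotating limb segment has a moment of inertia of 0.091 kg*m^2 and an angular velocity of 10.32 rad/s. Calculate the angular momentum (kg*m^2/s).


L = I * omega
L = 0.091 * 10.32
L = 0.9391


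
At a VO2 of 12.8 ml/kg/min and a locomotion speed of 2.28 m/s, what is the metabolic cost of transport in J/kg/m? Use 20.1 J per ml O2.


Power per kg = VO2 * 20.1 / 60
Power per kg = 12.8 * 20.1 / 60 = 4.2880 W/kg
Cost = power_per_kg / speed
Cost = 4.2880 / 2.28
Cost = 1.8807


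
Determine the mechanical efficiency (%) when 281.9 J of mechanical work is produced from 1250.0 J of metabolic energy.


eta = (W_mech / E_meta) * 100
eta = (281.9 / 1250.0) * 100
ratio = 0.2255
eta = 22.5520


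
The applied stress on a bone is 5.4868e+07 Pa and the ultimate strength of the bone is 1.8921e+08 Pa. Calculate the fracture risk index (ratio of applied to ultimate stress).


FRI = applied / ultimate
FRI = 5.4868e+07 / 1.8921e+08
FRI = 0.2900


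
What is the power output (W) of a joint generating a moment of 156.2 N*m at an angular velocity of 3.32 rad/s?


P = M * omega
P = 156.2 * 3.32
P = 518.5840


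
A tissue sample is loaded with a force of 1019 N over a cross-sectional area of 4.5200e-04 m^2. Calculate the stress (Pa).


stress = F / A
stress = 1019 / 4.5200e-04
stress = 2.2544e+06


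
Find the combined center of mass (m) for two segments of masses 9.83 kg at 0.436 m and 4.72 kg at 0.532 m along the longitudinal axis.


COM = (m1*x1 + m2*x2) / (m1 + m2)
COM = (9.83*0.436 + 4.72*0.532) / (9.83 + 4.72)
Numerator = 6.7969
Denominator = 14.5500
COM = 0.4671


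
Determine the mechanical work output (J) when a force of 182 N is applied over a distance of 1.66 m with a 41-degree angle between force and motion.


W = F * d * cos(theta)
theta = 41 deg = 0.7156 rad
cos(theta) = 0.7547
W = 182 * 1.66 * 0.7547
W = 228.0129


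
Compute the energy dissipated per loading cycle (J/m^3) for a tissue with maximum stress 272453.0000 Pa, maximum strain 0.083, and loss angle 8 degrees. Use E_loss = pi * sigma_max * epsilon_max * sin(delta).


E_loss = pi * sigma_max * epsilon_max * sin(delta)
delta = 8 deg = 0.1396 rad
sin(delta) = 0.1392
E_loss = pi * 272453.0000 * 0.083 * 0.1392
E_loss = 9887.2352


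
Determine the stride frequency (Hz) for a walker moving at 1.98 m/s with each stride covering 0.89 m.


f = v / stride_length
f = 1.98 / 0.89
f = 2.2247


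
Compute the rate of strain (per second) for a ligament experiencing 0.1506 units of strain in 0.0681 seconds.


strain_rate = delta_strain / delta_t
strain_rate = 0.1506 / 0.0681
strain_rate = 2.2115


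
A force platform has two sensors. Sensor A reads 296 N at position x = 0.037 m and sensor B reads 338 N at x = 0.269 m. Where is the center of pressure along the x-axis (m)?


COP_x = (F1*x1 + F2*x2) / (F1 + F2)
COP_x = (296*0.037 + 338*0.269) / (296 + 338)
Numerator = 101.8740
Denominator = 634
COP_x = 0.1607


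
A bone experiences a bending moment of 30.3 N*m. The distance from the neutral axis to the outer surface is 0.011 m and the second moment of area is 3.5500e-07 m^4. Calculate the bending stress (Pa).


sigma = M * c / I
sigma = 30.3 * 0.011 / 3.5500e-07
M * c = 0.3333
sigma = 938873.2394


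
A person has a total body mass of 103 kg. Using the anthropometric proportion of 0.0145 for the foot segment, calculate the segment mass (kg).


m_segment = body_mass * fraction
m_segment = 103 * 0.0145
m_segment = 1.4935


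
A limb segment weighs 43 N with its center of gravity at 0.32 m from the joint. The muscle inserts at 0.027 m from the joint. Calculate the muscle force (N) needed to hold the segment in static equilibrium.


F_muscle = W * d_load / d_muscle
F_muscle = 43 * 0.32 / 0.027
Numerator = 13.7600
F_muscle = 509.6296


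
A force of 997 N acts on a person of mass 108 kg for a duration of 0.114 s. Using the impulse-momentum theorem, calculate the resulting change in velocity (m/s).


J = F * dt = 997 * 0.114 = 113.6580 N*s
delta_v = J / m
delta_v = 113.6580 / 108
delta_v = 1.0524
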